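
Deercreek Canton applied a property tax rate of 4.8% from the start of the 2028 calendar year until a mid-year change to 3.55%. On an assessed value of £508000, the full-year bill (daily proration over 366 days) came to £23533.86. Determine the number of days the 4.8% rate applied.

317 days

Let d = days at the first rate; then 366 − d days at the second rate.
£508000 × [4.8%·d + 3.55%·(366−d)] / 366 = £23533.86
Solving gives d = 317, so the new rate took effect on 13 Nov 2028.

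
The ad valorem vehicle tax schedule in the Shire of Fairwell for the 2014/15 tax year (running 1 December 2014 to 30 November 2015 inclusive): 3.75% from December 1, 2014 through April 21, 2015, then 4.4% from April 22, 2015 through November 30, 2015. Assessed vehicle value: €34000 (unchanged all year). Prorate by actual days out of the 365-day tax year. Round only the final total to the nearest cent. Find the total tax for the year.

December 1, 2014 – April 21, 2015: 142 days at 3.75% → €34000 × 3.75% × 142/365 = €496.0274
April 22 – November 30, 2015: 223 days at 4.4% → €34000 × 4.4% × 223/365 = €913.9945
Total = €1410.0219

€1410.02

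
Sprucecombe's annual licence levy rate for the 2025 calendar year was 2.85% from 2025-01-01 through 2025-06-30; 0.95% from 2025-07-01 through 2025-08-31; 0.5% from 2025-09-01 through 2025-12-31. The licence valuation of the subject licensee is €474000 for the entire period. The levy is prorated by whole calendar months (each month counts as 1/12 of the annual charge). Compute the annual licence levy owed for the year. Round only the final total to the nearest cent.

2025-01-01 to 2025-06-30: 6 months at 2.85% → €474000 × 2.85% × 6/12 = €6754.5000
2025-07-01 to 2025-08-31: 2 months at 0.95% → €474000 × 0.95% × 2/12 = €750.5000
2025-09-01 to 2025-12-31: 4 months at 0.5% → €474000 × 0.5% × 4/12 = €790.0000
Total = €8295.0000

€8295.00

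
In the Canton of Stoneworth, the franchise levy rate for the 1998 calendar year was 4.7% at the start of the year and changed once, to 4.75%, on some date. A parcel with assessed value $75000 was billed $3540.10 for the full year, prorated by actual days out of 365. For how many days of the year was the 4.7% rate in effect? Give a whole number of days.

218 days

Let d = days at the first rate; then 365 − d days at the second rate.
$75000 × [4.7%·d + 4.75%·(365−d)] / 365 = $3540.10
Solving gives d = 218, so the new rate took effect on 7 August 1998.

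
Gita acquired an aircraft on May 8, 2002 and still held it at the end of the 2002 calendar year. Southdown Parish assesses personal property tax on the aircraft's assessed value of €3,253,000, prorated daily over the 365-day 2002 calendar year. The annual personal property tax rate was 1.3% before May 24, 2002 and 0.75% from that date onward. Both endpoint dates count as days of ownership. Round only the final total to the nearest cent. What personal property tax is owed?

May 8 – May 23, 2002: 16 days at 1.3% → €3,253,000 × 1.3% × 16/365 = €1,853.7644
May 24 – December 31, 2002: 222 days at 0.75% → €3,253,000 × 0.75% × 222/365 = €14,839.0274
Total = €16,692.7918

€16,692.79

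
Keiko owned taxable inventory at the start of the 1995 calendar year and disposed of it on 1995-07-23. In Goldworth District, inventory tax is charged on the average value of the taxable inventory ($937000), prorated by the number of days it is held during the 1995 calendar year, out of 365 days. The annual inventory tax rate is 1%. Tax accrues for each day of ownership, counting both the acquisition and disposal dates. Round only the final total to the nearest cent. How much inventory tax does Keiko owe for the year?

Days held (1995-01-01 to 1995-07-23): 204 out of 365
Tax = $937000 × 1% × 204/365 = $5236.9315

$5236.93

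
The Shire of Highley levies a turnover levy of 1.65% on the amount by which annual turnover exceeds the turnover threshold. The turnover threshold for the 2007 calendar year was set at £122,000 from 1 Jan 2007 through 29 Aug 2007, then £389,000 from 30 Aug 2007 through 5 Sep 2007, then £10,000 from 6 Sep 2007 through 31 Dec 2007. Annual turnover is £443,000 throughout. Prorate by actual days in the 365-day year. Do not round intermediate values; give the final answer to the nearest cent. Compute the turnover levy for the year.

1 Jan – 29 Aug 2007: 241 days, exemption £122,000 → (£443,000 − £122,000) × 1.65% × 241/365 = £3,497.1411
30 Aug – 5 Sep 2007: 7 days, exemption £389,000 → (£443,000 − £389,000) × 1.65% × 7/365 = £17.0877
6 Sep – 31 Dec 2007: 117 days, exemption £10,000 → (£443,000 − £10,000) × 1.65% × 117/365 = £2,290.1548
Total = £5,804.3836

£5,804.38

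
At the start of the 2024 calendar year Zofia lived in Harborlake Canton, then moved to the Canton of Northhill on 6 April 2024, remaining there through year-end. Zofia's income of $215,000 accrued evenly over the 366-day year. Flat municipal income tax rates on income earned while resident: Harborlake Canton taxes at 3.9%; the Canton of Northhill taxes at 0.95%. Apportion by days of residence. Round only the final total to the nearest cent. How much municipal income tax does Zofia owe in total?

$3,706.11

Harborlake Canton, 1 January – 5 April 2024: 96 days → $215,000 × 3.9% × 96/366 = $2,199.3443
The Canton of Northhill, 6 April – 31 December 2024: 270 days → $215,000 × 0.95% × 270/366 = $1,506.7623
Total = $3,706.1066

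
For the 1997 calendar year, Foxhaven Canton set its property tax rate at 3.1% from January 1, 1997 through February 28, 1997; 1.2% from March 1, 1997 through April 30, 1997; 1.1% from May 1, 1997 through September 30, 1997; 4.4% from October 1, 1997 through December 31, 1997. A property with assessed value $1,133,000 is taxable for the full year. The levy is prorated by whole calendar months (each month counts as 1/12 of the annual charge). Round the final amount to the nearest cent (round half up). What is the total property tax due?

January 1 – February 28, 1997: 2 months at 3.1% → $1,133,000 × 3.1% × 2/12 = $5,853.8333
March 1 – April 30, 1997: 2 months at 1.2% → $1,133,000 × 1.2% × 2/12 = $2,266.0000
May 1 – September 30, 1997: 5 months at 1.1% → $1,133,000 × 1.1% × 5/12 = $5,192.9167
October 1 – December 31, 1997: 3 months at 4.4% → $1,133,000 × 4.4% × 3/12 = $12,463.0000
Total = $25,775.7500

$25,775.75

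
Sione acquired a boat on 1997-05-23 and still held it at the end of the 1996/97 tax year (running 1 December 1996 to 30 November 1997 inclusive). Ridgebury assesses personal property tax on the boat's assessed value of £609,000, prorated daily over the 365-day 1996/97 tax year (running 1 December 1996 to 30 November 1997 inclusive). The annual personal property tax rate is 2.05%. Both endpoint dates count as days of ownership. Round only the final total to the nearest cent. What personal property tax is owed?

Days held (1997-05-23 to 1997-11-30): 192 out of 365
Tax = £609,000 × 2.05% × 192/365 = £6,567.1890

£6,567.19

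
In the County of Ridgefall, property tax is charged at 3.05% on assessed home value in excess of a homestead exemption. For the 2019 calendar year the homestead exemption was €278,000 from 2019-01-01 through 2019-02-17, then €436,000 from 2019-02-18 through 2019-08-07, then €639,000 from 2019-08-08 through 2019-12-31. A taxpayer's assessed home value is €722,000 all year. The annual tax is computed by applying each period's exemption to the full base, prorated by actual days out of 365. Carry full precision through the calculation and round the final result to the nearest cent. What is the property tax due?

€6,880.13

2019-01-01 to 2019-02-17: 48 days, exemption €278,000 → (€722,000 − €278,000) × 3.05% × 48/365 = €1,780.8658
2019-02-18 to 2019-08-07: 171 days, exemption €436,000 → (€722,000 − €436,000) × 3.05% × 171/365 = €4,086.6658
2019-08-08 to 2019-12-31: 146 days, exemption €639,000 → (€722,000 − €639,000) × 3.05% × 146/365 = €1,012.6000
Total = €6,880.1315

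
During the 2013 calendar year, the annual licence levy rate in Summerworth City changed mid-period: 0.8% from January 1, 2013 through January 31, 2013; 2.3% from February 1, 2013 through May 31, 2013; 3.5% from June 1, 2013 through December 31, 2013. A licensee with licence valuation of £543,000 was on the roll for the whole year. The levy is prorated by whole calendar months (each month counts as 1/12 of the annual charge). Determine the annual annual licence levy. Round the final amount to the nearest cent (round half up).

January 1 – January 31, 2013: 1 month at 0.8% → £543,000 × 0.8% × 1/12 = £362.0000
February 1 – May 31, 2013: 4 months at 2.3% → £543,000 × 2.3% × 4/12 = £4,163.0000
June 1 – December 31, 2013: 7 months at 3.5% → £543,000 × 3.5% × 7/12 = £11,086.2500
Total = £15,611.2500

£15,611.25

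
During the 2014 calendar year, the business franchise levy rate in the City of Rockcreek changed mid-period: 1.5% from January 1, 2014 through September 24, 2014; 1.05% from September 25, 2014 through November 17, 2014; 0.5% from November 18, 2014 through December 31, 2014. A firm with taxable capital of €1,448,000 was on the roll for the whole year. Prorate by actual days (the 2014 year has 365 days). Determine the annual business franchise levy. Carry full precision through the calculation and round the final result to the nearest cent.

January 1 – September 24, 2014: 267 days at 1.5% → €1,448,000 × 1.5% × 267/365 = €15,888.3288
September 25 – November 17, 2014: 54 days at 1.05% → €1,448,000 × 1.05% × 54/365 = €2,249.3589
November 18 – December 31, 2014: 44 days at 0.5% → €1,448,000 × 0.5% × 44/365 = €872.7671
Total = €19,010.4548

€19,010.45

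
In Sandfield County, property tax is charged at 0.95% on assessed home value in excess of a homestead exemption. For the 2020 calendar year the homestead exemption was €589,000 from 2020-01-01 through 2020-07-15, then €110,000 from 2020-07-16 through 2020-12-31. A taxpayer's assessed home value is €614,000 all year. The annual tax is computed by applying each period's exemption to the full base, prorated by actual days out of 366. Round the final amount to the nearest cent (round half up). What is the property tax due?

€2,338.69

2020-01-01 to 2020-07-15: 197 days, exemption €589,000 → (€614,000 − €589,000) × 0.95% × 197/366 = €127.8347
2020-07-16 to 2020-12-31: 169 days, exemption €110,000 → (€614,000 − €110,000) × 0.95% × 169/366 = €2,210.8525
Total = €2,338.6872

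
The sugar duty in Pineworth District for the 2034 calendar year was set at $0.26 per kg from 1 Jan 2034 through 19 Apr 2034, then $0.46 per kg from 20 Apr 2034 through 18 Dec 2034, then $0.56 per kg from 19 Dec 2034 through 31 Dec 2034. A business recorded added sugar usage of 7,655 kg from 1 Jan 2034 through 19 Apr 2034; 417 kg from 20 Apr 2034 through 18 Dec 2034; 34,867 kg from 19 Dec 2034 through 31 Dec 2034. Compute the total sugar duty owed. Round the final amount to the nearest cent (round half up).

1 Jan – 19 Apr 2034: 7,655 kg at $0.26/kg → $1990.30
20 Apr – 18 Dec 2034: 417 kg at $0.46/kg → $191.82
19 Dec – 31 Dec 2034: 34,867 kg at $0.56/kg → $19525.52

$21707.64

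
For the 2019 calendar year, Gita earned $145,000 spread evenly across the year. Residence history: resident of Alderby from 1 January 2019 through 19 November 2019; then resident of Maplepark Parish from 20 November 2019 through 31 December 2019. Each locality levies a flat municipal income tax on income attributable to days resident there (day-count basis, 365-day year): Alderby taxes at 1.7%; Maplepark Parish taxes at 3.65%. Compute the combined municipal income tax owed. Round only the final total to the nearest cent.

$2,790.36

Alderby, 1 January – 19 November 2019: 323 days → $145,000 × 1.7% × 323/365 = $2,181.3562
Maplepark Parish, 20 November – 31 December 2019: 42 days → $145,000 × 3.65% × 42/365 = $609.0000
Total = $2,790.3562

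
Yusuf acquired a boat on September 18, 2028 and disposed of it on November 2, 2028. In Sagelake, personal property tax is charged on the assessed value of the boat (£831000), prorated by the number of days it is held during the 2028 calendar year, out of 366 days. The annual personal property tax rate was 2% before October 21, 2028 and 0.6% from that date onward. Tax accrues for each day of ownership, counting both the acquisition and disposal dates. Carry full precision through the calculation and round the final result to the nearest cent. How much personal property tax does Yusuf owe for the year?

September 18 – October 20, 2028: 33 days at 2% → £831000 × 2% × 33/366 = £1498.5246
October 21 – November 2, 2028: 13 days at 0.6% → £831000 × 0.6% × 13/366 = £177.0984
Total = £1675.6230

£1675.62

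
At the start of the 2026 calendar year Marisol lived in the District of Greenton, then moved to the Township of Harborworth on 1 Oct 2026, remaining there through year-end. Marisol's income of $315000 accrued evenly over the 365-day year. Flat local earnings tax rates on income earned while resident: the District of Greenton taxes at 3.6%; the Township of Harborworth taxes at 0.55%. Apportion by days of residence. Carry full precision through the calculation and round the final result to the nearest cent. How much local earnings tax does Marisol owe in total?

The District of Greenton, 1 Jan – 30 Sep 2026: 273 days → $315000 × 3.6% × 273/365 = $8481.6986
The Township of Harborworth, 1 Oct – 31 Dec 2026: 92 days → $315000 × 0.55% × 92/365 = $436.6849
Total = $8918.3836

$8918.38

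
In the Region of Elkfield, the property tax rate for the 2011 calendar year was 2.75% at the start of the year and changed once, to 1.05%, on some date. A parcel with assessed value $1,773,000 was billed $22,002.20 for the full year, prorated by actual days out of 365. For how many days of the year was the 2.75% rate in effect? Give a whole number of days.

Let d = days at the first rate; then 365 − d days at the second rate.
$1,773,000 × [2.75%·d + 1.05%·(365−d)] / 365 = $22,002.20
Solving gives d = 41, so the new rate took effect on 11 Feb 2011.

41 days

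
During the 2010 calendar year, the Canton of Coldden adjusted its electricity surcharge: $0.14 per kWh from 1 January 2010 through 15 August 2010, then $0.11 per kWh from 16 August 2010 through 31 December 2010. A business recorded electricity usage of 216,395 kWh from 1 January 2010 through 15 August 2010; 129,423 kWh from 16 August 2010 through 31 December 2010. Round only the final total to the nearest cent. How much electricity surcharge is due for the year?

$44531.83

1 January – 15 August 2010: 216,395 kWh at $0.14/kWh → $30295.30
16 August – 31 December 2010: 129,423 kWh at $0.11/kWh → $14236.53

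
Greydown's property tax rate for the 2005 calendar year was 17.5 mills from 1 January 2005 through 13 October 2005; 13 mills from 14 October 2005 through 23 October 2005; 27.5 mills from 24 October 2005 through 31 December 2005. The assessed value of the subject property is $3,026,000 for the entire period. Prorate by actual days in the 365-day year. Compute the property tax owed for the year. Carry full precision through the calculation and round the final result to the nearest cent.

$58,302.32

1 January – 13 October 2005: 286 days at 17.5 mills → $3,026,000 × 1.75% × 286/365 = $41,493.5068
14 October – 23 October 2005: 10 days at 13 mills → $3,026,000 × 1.3% × 10/365 = $1,077.7534
24 October – 31 December 2005: 69 days at 27.5 mills → $3,026,000 × 2.75% × 69/365 = $15,731.0548
Total = $58,302.3151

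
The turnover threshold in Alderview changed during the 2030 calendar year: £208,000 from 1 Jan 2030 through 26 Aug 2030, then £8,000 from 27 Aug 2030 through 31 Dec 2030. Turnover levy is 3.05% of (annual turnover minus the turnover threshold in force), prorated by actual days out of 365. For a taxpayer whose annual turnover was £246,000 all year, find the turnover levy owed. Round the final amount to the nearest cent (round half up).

£3,281.47

1 Jan – 26 Aug 2030: 238 days, exemption £208,000 → (£246,000 − £208,000) × 3.05% × 238/365 = £755.7315
27 Aug – 31 Dec 2030: 127 days, exemption £8,000 → (£246,000 − £8,000) × 3.05% × 127/365 = £2,525.7342
Total = £3,281.4658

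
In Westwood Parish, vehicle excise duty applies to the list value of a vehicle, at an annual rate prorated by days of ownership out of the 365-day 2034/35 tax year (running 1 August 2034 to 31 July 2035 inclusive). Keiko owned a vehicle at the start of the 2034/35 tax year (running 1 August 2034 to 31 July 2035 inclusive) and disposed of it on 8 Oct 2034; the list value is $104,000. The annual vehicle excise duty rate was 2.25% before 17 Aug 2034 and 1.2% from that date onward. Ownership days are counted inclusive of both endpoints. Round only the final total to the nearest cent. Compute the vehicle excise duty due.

1 Aug – 16 Aug 2034: 16 days at 2.25% → $104,000 × 2.25% × 16/365 = $102.5753
17 Aug – 8 Oct 2034: 53 days at 1.2% → $104,000 × 1.2% × 53/365 = $181.2164
Total = $283.7918

$283.79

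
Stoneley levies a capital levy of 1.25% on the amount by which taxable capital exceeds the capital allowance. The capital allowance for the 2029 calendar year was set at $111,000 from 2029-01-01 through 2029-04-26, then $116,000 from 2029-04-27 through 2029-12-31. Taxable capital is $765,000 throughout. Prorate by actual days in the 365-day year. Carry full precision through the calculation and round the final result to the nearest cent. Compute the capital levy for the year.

$8,132.36

2029-01-01 to 2029-04-26: 116 days, exemption $111,000 → ($765,000 − $111,000) × 1.25% × 116/365 = $2,598.0822
2029-04-27 to 2029-12-31: 249 days, exemption $116,000 → ($765,000 − $116,000) × 1.25% × 249/365 = $5,534.2808
Total = $8,132.3630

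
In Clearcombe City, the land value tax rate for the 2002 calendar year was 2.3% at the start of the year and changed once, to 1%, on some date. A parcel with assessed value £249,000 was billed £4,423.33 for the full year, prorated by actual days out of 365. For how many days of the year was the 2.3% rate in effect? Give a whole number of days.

218 days

Let d = days at the first rate; then 365 − d days at the second rate.
£249,000 × [2.3%·d + 1%·(365−d)] / 365 = £4,423.33
Solving gives d = 218, so the new rate took effect on 7 August 2002.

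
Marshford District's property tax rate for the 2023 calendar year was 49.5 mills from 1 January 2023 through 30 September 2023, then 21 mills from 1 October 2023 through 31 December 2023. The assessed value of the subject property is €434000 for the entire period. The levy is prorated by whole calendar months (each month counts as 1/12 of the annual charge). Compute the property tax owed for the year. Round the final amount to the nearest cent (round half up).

€18390.75

1 January – 30 September 2023: 9 months at 49.5 mills → €434000 × 4.95% × 9/12 = €16112.2500
1 October – 31 December 2023: 3 months at 21 mills → €434000 × 2.1% × 3/12 = €2278.5000
Total = €18390.7500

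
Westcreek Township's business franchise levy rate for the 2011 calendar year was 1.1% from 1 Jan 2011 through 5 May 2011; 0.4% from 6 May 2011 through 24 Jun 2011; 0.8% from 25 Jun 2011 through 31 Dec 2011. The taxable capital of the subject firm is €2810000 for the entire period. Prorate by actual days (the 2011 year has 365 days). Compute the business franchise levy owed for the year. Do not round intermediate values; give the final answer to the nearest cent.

€23827.26

1 Jan – 5 May 2011: 125 days at 1.1% → €2810000 × 1.1% × 125/365 = €10585.6164
6 May – 24 Jun 2011: 50 days at 0.4% → €2810000 × 0.4% × 50/365 = €1539.7260
25 Jun – 31 Dec 2011: 190 days at 0.8% → €2810000 × 0.8% × 190/365 = €11701.9178
Total = €23827.2603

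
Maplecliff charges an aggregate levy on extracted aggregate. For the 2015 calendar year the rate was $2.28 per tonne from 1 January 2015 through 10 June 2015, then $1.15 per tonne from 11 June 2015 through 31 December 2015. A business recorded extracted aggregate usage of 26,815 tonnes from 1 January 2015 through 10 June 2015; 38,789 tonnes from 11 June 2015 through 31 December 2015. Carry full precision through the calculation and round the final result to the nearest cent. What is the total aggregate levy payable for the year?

1 January – 10 June 2015: 26,815 tonnes at $2.28/tonne → $61,138.20
11 June – 31 December 2015: 38,789 tonnes at $1.15/tonne → $44,607.35

$105,745.55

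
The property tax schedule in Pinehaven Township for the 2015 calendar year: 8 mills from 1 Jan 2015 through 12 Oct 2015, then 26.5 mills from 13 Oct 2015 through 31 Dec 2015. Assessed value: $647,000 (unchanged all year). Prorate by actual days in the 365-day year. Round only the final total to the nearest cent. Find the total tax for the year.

1 Jan – 12 Oct 2015: 285 days at 8 mills → $647,000 × 0.8% × 285/365 = $4,041.5342
13 Oct – 31 Dec 2015: 80 days at 26.5 mills → $647,000 × 2.65% × 80/365 = $3,757.9178
Total = $7,799.4521

$7,799.45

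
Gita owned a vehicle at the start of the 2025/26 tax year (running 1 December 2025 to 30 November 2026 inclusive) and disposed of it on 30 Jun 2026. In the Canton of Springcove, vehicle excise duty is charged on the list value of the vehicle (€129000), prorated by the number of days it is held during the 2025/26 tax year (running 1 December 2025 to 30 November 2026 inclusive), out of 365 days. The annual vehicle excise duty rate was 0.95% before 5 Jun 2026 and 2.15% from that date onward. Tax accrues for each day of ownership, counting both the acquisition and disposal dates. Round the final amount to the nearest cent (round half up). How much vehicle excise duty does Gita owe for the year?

€822.07

1 Dec 2025 – 4 Jun 2026: 186 days at 0.95% → €129000 × 0.95% × 186/365 = €624.5014
5 Jun – 30 Jun 2026: 26 days at 2.15% → €129000 × 2.15% × 26/365 = €197.5644
Total = €822.0658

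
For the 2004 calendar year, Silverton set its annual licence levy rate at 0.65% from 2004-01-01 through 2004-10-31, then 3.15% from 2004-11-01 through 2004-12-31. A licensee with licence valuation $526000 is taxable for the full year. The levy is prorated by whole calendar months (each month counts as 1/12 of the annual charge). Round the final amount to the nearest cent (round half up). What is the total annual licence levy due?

2004-01-01 to 2004-10-31: 10 months at 0.65% → $526000 × 0.65% × 10/12 = $2849.1667
2004-11-01 to 2004-12-31: 2 months at 3.15% → $526000 × 3.15% × 2/12 = $2761.5000
Total = $5610.6667

$5610.67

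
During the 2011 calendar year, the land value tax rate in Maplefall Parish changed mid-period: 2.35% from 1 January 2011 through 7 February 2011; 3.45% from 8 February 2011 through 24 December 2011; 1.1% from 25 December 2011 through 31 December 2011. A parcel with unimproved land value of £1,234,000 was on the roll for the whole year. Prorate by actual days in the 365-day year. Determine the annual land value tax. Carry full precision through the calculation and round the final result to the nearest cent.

1 January – 7 February 2011: 38 days at 2.35% → £1,234,000 × 2.35% × 38/365 = £3,019.0740
8 February – 24 December 2011: 320 days at 3.45% → £1,234,000 × 3.45% × 320/365 = £37,324.2740
25 December – 31 December 2011: 7 days at 1.1% → £1,234,000 × 1.1% × 7/365 = £260.3233
Total = £40,603.6712

£40,603.67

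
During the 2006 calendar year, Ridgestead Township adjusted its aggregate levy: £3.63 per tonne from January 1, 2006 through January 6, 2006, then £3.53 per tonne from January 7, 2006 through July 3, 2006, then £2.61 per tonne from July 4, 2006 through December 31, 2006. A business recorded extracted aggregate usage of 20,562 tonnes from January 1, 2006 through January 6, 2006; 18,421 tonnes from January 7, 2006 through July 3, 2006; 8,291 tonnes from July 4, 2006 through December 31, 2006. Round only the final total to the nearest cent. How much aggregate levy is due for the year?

£161,305.70

January 1 – January 6, 2006: 20,562 tonnes at £3.63/tonne → £74,640.06
January 7 – July 3, 2006: 18,421 tonnes at £3.53/tonne → £65,026.13
July 4 – December 31, 2006: 8,291 tonnes at £2.61/tonne → £21,639.51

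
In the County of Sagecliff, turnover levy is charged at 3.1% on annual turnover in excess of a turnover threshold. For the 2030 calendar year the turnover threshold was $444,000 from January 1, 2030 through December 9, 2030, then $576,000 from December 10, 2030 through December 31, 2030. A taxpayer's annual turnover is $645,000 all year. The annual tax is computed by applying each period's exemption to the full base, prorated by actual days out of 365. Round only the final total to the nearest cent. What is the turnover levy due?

$5,984.36

January 1 – December 9, 2030: 343 days, exemption $444,000 → ($645,000 − $444,000) × 3.1% × 343/365 = $5,855.4329
December 10 – December 31, 2030: 22 days, exemption $576,000 → ($645,000 − $576,000) × 3.1% × 22/365 = $128.9260
Total = $5,984.3589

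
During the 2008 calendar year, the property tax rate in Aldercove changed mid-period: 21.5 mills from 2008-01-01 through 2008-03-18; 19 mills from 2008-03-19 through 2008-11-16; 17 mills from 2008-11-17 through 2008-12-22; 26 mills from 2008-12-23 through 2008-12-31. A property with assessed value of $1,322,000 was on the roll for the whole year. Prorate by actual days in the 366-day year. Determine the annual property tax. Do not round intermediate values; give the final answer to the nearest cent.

$25,789.84

2008-01-01 to 2008-03-18: 78 days at 21.5 mills → $1,322,000 × 2.15% × 78/366 = $6,057.3607
2008-03-19 to 2008-11-16: 243 days at 19 mills → $1,322,000 × 1.9% × 243/366 = $16,676.7049
2008-11-17 to 2008-12-22: 36 days at 17 mills → $1,322,000 × 1.7% × 36/366 = $2,210.5574
2008-12-23 to 2008-12-31: 9 days at 26 mills → $1,322,000 × 2.6% × 9/366 = $845.2131
Total = $25,789.8361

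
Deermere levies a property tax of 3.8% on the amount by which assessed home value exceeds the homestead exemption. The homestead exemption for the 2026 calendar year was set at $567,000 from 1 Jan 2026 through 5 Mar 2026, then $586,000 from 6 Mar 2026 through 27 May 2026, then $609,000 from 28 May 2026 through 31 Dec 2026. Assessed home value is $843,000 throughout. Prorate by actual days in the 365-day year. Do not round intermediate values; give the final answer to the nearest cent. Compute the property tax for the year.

1 Jan – 5 Mar 2026: 64 days, exemption $567,000 → ($843,000 − $567,000) × 3.8% × 64/365 = $1,838.9918
6 Mar – 27 May 2026: 83 days, exemption $586,000 → ($843,000 − $586,000) × 3.8% × 83/365 = $2,220.7616
28 May – 31 Dec 2026: 218 days, exemption $609,000 → ($843,000 − $609,000) × 3.8% × 218/365 = $5,310.8384
Total = $9,370.5918

$9,370.59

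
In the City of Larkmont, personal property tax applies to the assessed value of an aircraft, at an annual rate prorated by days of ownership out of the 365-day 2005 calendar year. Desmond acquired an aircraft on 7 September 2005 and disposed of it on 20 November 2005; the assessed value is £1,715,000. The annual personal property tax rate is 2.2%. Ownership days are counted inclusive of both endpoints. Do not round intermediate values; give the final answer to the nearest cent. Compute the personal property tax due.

Days held (7 September – 20 November 2005): 75 out of 365
Tax = £1,715,000 × 2.2% × 75/365 = £7,752.7397

£7,752.74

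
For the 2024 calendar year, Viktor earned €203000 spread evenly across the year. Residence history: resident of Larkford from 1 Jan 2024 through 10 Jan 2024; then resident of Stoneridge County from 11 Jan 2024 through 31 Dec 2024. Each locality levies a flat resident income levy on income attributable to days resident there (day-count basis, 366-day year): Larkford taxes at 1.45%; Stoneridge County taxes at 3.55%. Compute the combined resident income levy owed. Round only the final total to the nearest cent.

Larkford, 1 Jan – 10 Jan 2024: 10 days → €203000 × 1.45% × 10/366 = €80.4235
Stoneridge County, 11 Jan – 31 Dec 2024: 356 days → €203000 × 3.55% × 356/366 = €7009.6011
Total = €7090.0246

€7090.02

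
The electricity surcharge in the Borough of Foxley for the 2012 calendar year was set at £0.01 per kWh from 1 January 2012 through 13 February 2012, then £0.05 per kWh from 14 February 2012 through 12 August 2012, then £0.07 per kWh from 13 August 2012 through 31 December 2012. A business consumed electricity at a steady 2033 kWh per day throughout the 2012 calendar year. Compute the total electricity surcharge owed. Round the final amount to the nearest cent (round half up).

1 January – 13 February 2012: 44 days × 2033 kWh/day = 89,452 kWh at £0.01/kWh → £894.52
14 February – 12 August 2012: 181 days × 2033 kWh/day = 367,973 kWh at £0.05/kWh → £18,398.65
13 August – 31 December 2012: 141 days × 2033 kWh/day = 286,653 kWh at £0.07/kWh → £20,065.71

£39,358.88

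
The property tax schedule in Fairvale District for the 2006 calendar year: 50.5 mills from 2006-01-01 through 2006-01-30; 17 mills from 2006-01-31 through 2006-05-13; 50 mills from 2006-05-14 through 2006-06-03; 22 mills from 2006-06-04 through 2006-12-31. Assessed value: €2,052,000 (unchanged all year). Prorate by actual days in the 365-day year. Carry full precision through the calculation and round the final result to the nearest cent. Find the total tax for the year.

€50,361.14

2006-01-01 to 2006-01-30: 30 days at 50.5 mills → €2,052,000 × 5.05% × 30/365 = €8,517.2055
2006-01-31 to 2006-05-13: 103 days at 17 mills → €2,052,000 × 1.7% × 103/365 = €9,843.9781
2006-05-14 to 2006-06-03: 21 days at 50 mills → €2,052,000 × 5% × 21/365 = €5,903.0137
2006-06-04 to 2006-12-31: 211 days at 22 mills → €2,052,000 × 2.2% × 211/365 = €26,096.9425
Total = €50,361.1397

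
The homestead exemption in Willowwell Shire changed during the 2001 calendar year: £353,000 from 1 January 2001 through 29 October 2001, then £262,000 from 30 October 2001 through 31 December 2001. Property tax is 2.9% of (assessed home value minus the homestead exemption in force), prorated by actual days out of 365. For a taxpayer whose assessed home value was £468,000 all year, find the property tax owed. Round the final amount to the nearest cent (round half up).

£3,790.50

1 January – 29 October 2001: 302 days, exemption £353,000 → (£468,000 − £353,000) × 2.9% × 302/365 = £2,759.3699
30 October – 31 December 2001: 63 days, exemption £262,000 → (£468,000 − £262,000) × 2.9% × 63/365 = £1,031.1288
Total = £3,790.4986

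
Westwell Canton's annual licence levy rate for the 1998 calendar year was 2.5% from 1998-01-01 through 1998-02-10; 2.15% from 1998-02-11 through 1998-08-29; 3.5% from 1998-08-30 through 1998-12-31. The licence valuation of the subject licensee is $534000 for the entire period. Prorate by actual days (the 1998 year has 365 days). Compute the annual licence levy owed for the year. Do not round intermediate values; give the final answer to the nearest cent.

1998-01-01 to 1998-02-10: 41 days at 2.5% → $534000 × 2.5% × 41/365 = $1499.5890
1998-02-11 to 1998-08-29: 200 days at 2.15% → $534000 × 2.15% × 200/365 = $6290.9589
1998-08-30 to 1998-12-31: 124 days at 3.5% → $534000 × 3.5% × 124/365 = $6349.4795
Total = $14140.0274

$14140.03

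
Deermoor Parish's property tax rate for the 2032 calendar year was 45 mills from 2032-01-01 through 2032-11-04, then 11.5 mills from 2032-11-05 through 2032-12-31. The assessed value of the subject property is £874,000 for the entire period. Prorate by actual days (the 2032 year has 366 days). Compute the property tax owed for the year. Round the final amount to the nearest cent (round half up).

£34,770.16

2032-01-01 to 2032-11-04: 309 days at 45 mills → £874,000 × 4.5% × 309/366 = £33,204.8361
2032-11-05 to 2032-12-31: 57 days at 11.5 mills → £874,000 × 1.15% × 57/366 = £1,565.3197
Total = £34,770.1557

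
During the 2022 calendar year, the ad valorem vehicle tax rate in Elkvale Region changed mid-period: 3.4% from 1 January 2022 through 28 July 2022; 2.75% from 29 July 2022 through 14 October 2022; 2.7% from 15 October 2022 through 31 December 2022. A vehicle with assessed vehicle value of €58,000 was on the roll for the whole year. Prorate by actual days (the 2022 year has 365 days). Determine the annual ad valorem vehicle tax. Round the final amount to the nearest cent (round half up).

1 January – 28 July 2022: 209 days at 3.4% → €58,000 × 3.4% × 209/365 = €1,129.1726
29 July – 14 October 2022: 78 days at 2.75% → €58,000 × 2.75% × 78/365 = €340.8493
15 October – 31 December 2022: 78 days at 2.7% → €58,000 × 2.7% × 78/365 = €334.6521
Total = €1,804.6740

€1,804.67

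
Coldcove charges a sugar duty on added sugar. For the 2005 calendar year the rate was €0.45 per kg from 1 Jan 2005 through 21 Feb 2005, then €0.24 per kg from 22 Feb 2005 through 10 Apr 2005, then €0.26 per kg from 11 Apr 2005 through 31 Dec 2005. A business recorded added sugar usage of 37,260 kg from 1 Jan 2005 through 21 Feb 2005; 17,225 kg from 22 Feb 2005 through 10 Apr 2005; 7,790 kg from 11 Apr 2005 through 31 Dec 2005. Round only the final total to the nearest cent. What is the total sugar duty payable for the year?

1 Jan – 21 Feb 2005: 37,260 kg at €0.45/kg → €16,767.00
22 Feb – 10 Apr 2005: 17,225 kg at €0.24/kg → €4,134.00
11 Apr – 31 Dec 2005: 7,790 kg at €0.26/kg → €2,025.40

€22,926.40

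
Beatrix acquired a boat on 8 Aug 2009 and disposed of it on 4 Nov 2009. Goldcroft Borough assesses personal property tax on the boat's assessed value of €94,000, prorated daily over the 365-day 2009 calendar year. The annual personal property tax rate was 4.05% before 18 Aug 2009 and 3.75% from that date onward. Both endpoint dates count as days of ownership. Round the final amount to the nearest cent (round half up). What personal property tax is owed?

8 Aug – 17 Aug 2009: 10 days at 4.05% → €94,000 × 4.05% × 10/365 = €104.3014
18 Aug – 4 Nov 2009: 79 days at 3.75% → €94,000 × 3.75% × 79/365 = €762.9452
Total = €867.2466

€867.25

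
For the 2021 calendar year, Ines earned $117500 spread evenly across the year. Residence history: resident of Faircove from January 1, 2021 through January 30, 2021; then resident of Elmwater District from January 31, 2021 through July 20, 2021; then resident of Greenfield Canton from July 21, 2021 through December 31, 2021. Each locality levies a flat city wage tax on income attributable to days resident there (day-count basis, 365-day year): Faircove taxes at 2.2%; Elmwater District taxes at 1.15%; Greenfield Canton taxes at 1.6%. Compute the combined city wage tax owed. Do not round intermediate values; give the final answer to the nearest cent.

$1690.23

Faircove, January 1 – January 30, 2021: 30 days → $117500 × 2.2% × 30/365 = $212.4658
Elmwater District, January 31 – July 20, 2021: 171 days → $117500 × 1.15% × 171/365 = $633.0514
Greenfield Canton, July 21 – December 31, 2021: 164 days → $117500 × 1.6% × 164/365 = $844.7123
Total = $1690.2295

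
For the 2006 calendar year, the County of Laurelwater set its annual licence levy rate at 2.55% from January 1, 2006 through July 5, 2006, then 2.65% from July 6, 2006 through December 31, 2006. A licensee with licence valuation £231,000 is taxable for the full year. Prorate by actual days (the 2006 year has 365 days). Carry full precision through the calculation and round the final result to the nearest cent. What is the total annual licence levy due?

£6,003.78

January 1 – July 5, 2006: 186 days at 2.55% → £231,000 × 2.55% × 186/365 = £3,001.7342
July 6 – December 31, 2006: 179 days at 2.65% → £231,000 × 2.65% × 179/365 = £3,002.0507
Total = £6,003.7849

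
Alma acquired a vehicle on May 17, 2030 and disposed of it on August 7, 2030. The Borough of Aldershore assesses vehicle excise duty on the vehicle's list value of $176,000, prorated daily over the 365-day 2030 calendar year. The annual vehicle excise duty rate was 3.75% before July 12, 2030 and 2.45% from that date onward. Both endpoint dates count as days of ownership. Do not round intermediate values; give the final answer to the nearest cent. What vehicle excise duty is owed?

$1,331.57

May 17 – July 11, 2030: 56 days at 3.75% → $176,000 × 3.75% × 56/365 = $1,012.6027
July 12 – August 7, 2030: 27 days at 2.45% → $176,000 × 2.45% × 27/365 = $318.9699
Total = $1,331.5726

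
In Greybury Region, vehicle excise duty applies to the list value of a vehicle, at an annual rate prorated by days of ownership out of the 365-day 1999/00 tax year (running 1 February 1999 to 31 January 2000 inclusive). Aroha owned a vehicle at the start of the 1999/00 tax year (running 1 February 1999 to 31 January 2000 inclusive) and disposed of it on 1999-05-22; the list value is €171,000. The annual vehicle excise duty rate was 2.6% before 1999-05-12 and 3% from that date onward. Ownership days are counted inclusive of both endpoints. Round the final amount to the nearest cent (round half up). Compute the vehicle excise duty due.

1999-02-01 to 1999-05-11: 100 days at 2.6% → €171,000 × 2.6% × 100/365 = €1,218.0822
1999-05-12 to 1999-05-22: 11 days at 3% → €171,000 × 3% × 11/365 = €154.6027
Total = €1,372.6849

€1,372.68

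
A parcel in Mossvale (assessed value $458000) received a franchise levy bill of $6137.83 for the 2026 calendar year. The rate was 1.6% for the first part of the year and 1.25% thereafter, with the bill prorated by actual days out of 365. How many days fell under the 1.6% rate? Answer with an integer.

Let d = days at the first rate; then 365 − d days at the second rate.
$458000 × [1.6%·d + 1.25%·(365−d)] / 365 = $6137.83
Solving gives d = 94, so the new rate took effect on 5 April 2026.

94 days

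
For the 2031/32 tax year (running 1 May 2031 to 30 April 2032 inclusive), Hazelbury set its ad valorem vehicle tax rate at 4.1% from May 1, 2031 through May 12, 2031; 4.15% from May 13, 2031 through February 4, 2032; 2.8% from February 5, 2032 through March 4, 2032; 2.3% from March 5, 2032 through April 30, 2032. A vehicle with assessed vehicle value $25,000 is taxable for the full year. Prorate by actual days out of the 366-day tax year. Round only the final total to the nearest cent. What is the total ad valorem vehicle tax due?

$938.32

May 1 – May 12, 2031: 12 days at 4.1% → $25,000 × 4.1% × 12/366 = $33.6066
May 13, 2031 – February 4, 2032: 268 days at 4.15% → $25,000 × 4.15% × 268/366 = $759.6995
February 5 – March 4, 2032: 29 days at 2.8% → $25,000 × 2.8% × 29/366 = $55.4645
March 5 – April 30, 2032: 57 days at 2.3% → $25,000 × 2.3% × 57/366 = $89.5492
Total = $938.3197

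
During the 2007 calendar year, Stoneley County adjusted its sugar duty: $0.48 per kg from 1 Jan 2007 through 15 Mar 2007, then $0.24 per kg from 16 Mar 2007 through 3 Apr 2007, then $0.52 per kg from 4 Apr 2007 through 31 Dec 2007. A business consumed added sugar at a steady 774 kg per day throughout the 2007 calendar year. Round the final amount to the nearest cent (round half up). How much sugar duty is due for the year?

$140,496.48

1 Jan – 15 Mar 2007: 74 days × 774 kg/day = 57,276 kg at $0.48/kg → $27,492.48
16 Mar – 3 Apr 2007: 19 days × 774 kg/day = 14,706 kg at $0.24/kg → $3,529.44
4 Apr – 31 Dec 2007: 272 days × 774 kg/day = 210,528 kg at $0.52/kg → $109,474.56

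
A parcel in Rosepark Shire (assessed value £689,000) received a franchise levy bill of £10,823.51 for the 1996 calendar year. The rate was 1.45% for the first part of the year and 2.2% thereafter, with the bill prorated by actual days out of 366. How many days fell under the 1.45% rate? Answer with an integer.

Let d = days at the first rate; then 366 − d days at the second rate.
£689,000 × [1.45%·d + 2.2%·(366−d)] / 366 = £10,823.51
Solving gives d = 307, so the new rate took effect on 3 Nov 1996.

307 days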